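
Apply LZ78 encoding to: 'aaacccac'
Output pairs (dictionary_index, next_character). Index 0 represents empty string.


LZ78 encoding steps:
Dictionary: {0: ''}
Step 1: w='' (idx 0), next='a' -> output (0, 'a'), add 'a' as idx 1
Step 2: w='a' (idx 1), next='a' -> output (1, 'a'), add 'aa' as idx 2
Step 3: w='' (idx 0), next='c' -> output (0, 'c'), add 'c' as idx 3
Step 4: w='c' (idx 3), next='c' -> output (3, 'c'), add 'cc' as idx 4
Step 5: w='a' (idx 1), next='c' -> output (1, 'c'), add 'ac' as idx 5


Encoded: [(0, 'a'), (1, 'a'), (0, 'c'), (3, 'c'), (1, 'c')]


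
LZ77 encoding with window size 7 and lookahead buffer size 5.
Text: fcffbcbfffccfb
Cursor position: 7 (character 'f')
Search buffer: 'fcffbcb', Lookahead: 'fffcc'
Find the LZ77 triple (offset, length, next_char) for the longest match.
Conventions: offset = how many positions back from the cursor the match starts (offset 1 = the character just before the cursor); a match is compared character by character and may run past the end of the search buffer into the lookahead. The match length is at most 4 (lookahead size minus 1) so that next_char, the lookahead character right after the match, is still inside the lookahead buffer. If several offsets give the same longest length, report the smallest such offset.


Try each offset into the search buffer:
  offset=1 (pos 6, char 'b'): match length 0
  offset=2 (pos 5, char 'c'): match length 0
  offset=3 (pos 4, char 'b'): match length 0
  offset=4 (pos 3, char 'f'): match length 1
  offset=5 (pos 2, char 'f'): match length 2
  offset=6 (pos 1, char 'c'): match length 0
  offset=7 (pos 0, char 'f'): match length 1
Longest match has length 2 at offset 5.
next_char = character at position 7 + 2 = 9 -> 'f'

Best match: offset=5, length=2 (matching 'ff' starting at position 2)
LZ77 triple: (5, 2, 'f')


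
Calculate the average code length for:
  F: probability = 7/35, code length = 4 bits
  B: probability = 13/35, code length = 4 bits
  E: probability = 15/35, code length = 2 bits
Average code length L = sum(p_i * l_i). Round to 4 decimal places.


Weighted contributions p_i * l_i:
  F: (7/35) * 4 = 28/35
  B: (13/35) * 4 = 52/35
  E: (15/35) * 2 = 30/35
Sum = (28 + 52 + 30)/35 = 110/35

L = 110/35 = 3.1429 bits/symbol


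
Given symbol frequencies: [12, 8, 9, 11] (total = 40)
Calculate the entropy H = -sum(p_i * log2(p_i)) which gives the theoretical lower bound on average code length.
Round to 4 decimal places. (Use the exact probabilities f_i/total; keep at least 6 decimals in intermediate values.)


Per-symbol terms -p_i * log2(p_i) with p_i = f_i/40:
  p = 12/40 = 0.300000: log2(p) = -1.736966, -p*log2(p) = 0.521090
  p = 8/40 = 0.200000: log2(p) = -2.321928, -p*log2(p) = 0.464386
  p = 9/40 = 0.225000: log2(p) = -2.152003, -p*log2(p) = 0.484201
  p = 11/40 = 0.275000: log2(p) = -1.862496, -p*log2(p) = 0.512187
H = 0.521090 + 0.464386 + 0.484201 + 0.512187 = 1.981864

H = 1.9819 bits/symbol


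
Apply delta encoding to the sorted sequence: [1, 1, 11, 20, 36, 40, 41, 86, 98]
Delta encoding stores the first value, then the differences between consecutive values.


First value: 1
Deltas:
  1 - 1 = 0
  11 - 1 = 10
  20 - 11 = 9
  36 - 20 = 16
  40 - 36 = 4
  41 - 40 = 1
  86 - 41 = 45
  98 - 86 = 12


Delta encoded: [1, 0, 10, 9, 16, 4, 1, 45, 12]


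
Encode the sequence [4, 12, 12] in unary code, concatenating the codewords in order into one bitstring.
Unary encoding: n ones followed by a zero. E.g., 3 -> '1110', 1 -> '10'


Encode each number as n ones followed by a terminating 0:
  4 -> 11110 (5 bits)
  12 -> 1111111111110 (13 bits)
  12 -> 1111111111110 (13 bits)
Total length = 5 + 13 + 13 = 31 bits.

Unary([4, 12, 12]) = 1111011111111111101111111111110 (31 bits)


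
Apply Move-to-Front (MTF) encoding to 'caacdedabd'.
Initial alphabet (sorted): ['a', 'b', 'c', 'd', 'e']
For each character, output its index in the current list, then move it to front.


MTF encoding:
'c': index 2 in ['a', 'b', 'c', 'd', 'e'] -> ['c', 'a', 'b', 'd', 'e']
'a': index 1 in ['c', 'a', 'b', 'd', 'e'] -> ['a', 'c', 'b', 'd', 'e']
'a': index 0 in ['a', 'c', 'b', 'd', 'e'] -> ['a', 'c', 'b', 'd', 'e']
'c': index 1 in ['a', 'c', 'b', 'd', 'e'] -> ['c', 'a', 'b', 'd', 'e']
'd': index 3 in ['c', 'a', 'b', 'd', 'e'] -> ['d', 'c', 'a', 'b', 'e']
'e': index 4 in ['d', 'c', 'a', 'b', 'e'] -> ['e', 'd', 'c', 'a', 'b']
'd': index 1 in ['e', 'd', 'c', 'a', 'b'] -> ['d', 'e', 'c', 'a', 'b']
'a': index 3 in ['d', 'e', 'c', 'a', 'b'] -> ['a', 'd', 'e', 'c', 'b']
'b': index 4 in ['a', 'd', 'e', 'c', 'b'] -> ['b', 'a', 'd', 'e', 'c']
'd': index 2 in ['b', 'a', 'd', 'e', 'c'] -> ['d', 'b', 'a', 'e', 'c']


Output: [2, 1, 0, 1, 3, 4, 1, 3, 4, 2]


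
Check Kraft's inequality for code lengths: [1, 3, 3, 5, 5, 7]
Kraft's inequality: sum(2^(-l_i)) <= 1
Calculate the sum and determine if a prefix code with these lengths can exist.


Sum = 2^(-1) + 2^(-3) + 2^(-3) + 2^(-5) + 2^(-5) + 2^(-7)
    = 0.5 + 0.125 + 0.125 + 0.03125 + 0.03125 + 0.0078125
    = 105/128 = 0.8203125
Since 0.8203125 <= 1, Kraft's inequality IS satisfied.
A prefix code with these lengths CAN exist.

Kraft sum = 0.8203125. Satisfied.


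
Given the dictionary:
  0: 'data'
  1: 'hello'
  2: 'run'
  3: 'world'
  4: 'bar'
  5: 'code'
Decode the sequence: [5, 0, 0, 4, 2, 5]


Look up each index in the dictionary:
  5 -> 'code'
  0 -> 'data'
  0 -> 'data'
  4 -> 'bar'
  2 -> 'run'
  5 -> 'code'

Decoded: "code data data bar run code"


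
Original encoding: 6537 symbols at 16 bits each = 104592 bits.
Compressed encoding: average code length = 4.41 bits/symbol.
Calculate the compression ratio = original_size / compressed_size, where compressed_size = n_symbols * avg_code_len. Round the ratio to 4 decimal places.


original_size = n_symbols * orig_bits = 6537 * 16 = 104592 bits
compressed_size = n_symbols * avg_code_len = 6537 * 4.41 = 28828.17 bits
ratio = original_size / compressed_size = 104592 / 28828.17 = 3.6281

Compression ratio = 3.6281


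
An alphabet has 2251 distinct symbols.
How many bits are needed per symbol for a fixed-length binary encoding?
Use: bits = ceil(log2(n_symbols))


log2(2251) = 11.1364
Bracket: 2^11 = 2048 < 2251 <= 2^12 = 4096
So ceil(log2(2251)) = 12

bits = ceil(log2(2251)) = ceil(11.1364) = 12 bits


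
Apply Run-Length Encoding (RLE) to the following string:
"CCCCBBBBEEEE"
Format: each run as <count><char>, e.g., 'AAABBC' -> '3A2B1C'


Scanning runs left to right:
  i=0: run of 'C' x 4 -> '4C'
  i=4: run of 'B' x 4 -> '4B'
  i=8: run of 'E' x 4 -> '4E'

RLE = 4C4B4E


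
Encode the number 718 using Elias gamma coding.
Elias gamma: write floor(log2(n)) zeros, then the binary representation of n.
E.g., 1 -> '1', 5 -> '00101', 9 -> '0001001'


num_bits = floor(log2(718)) + 1 = 10
leading_zeros = num_bits - 1 = 9
binary(718) = 1011001110

Elias gamma(718) = '000000000' + '1011001110' = 0000000001011001110 (19 bits)


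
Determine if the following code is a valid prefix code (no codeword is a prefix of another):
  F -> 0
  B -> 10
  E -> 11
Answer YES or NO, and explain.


Checking each pair (does one codeword prefix another?):
  F='0' vs B='10': no prefix
  F='0' vs E='11': no prefix
  B='10' vs F='0': no prefix
  B='10' vs E='11': no prefix
  E='11' vs F='0': no prefix
  E='11' vs B='10': no prefix
No violation found over all pairs.

YES -- this is a valid prefix code. No codeword is a prefix of any other codeword.


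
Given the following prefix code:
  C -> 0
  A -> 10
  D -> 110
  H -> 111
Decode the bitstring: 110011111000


Decoding step by step:
Bits 110 -> D
Bits 0 -> C
Bits 111 -> H
Bits 110 -> D
Bits 0 -> C
Bits 0 -> C


Decoded message: DCHDCC


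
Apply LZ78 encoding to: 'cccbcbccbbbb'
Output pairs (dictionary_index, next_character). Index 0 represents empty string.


LZ78 encoding steps:
Dictionary: {0: ''}
Step 1: w='' (idx 0), next='c' -> output (0, 'c'), add 'c' as idx 1
Step 2: w='c' (idx 1), next='c' -> output (1, 'c'), add 'cc' as idx 2
Step 3: w='' (idx 0), next='b' -> output (0, 'b'), add 'b' as idx 3
Step 4: w='c' (idx 1), next='b' -> output (1, 'b'), add 'cb' as idx 4
Step 5: w='cc' (idx 2), next='b' -> output (2, 'b'), add 'ccb' as idx 5
Step 6: w='b' (idx 3), next='b' -> output (3, 'b'), add 'bb' as idx 6
Step 7: w='b' (idx 3), end of input -> output (3, '')


Encoded: [(0, 'c'), (1, 'c'), (0, 'b'), (1, 'b'), (2, 'b'), (3, 'b'), (3, '')]


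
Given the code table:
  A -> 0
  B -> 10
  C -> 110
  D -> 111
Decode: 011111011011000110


Decoding:
0 -> A
111 -> D
110 -> C
110 -> C
110 -> C
0 -> A
0 -> A
110 -> C


Result: ADCCCAAC


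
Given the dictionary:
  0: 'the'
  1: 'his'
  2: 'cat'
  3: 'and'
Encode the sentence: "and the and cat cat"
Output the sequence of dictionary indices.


Look up each word in the dictionary:
  'and' -> 3
  'the' -> 0
  'and' -> 3
  'cat' -> 2
  'cat' -> 2

Encoded: [3, 0, 3, 2, 2]


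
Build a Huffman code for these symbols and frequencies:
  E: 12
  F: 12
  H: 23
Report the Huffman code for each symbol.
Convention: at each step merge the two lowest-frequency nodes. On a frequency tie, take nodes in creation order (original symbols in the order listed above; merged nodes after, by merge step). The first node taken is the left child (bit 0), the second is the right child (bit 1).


Huffman tree construction:
Step 1: Merge E(12) + F(12) = 24
Step 2: Merge H(23) + (E+F)(24) = 47
Read each symbol's code off the tree from the root (left child = 0, right child = 1).

Codes:
  E: 10 (length 2)
  F: 11 (length 2)
  H: 0 (length 1)
Average code length: 71/47 = 1.5106 bits/symbol


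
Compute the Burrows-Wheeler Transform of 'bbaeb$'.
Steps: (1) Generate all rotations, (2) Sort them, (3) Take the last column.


Rotations (sorted):
  0: $bbaeb -> last char: b
  1: aeb$bb -> last char: b
  2: b$bbae -> last char: e
  3: baeb$b -> last char: b
  4: bbaeb$ -> last char: $
  5: eb$bba -> last char: a


BWT = bbeb$a


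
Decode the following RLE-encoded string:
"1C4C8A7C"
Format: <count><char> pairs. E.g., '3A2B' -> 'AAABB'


Expanding each <count><char> pair:
  1C -> 'C'
  4C -> 'CCCC'
  8A -> 'AAAAAAAA'
  7C -> 'CCCCCCC'

Decoded = CCCCCAAAAAAAACCCCCCC


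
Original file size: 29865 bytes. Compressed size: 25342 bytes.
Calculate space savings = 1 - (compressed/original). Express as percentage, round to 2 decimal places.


ratio = compressed/original = 25342/29865 = 0.848552
savings = 1 - ratio = 1 - 0.848552 = 0.151448
as a percentage: 0.151448 * 100 = 15.14%

Space savings = 1 - 25342/29865 = 15.14%


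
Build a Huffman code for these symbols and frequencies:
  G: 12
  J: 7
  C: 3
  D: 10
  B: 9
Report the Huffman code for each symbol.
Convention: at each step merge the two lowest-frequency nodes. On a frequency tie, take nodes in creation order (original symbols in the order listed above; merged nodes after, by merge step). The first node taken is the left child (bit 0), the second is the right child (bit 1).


Huffman tree construction:
Step 1: Merge C(3) + J(7) = 10
Step 2: Merge B(9) + D(10) = 19
Step 3: Merge (C+J)(10) + G(12) = 22
Step 4: Merge (B+D)(19) + ((C+J)+G)(22) = 41
Read each symbol's code off the tree from the root (left child = 0, right child = 1).

Codes:
  G: 11 (length 2)
  J: 101 (length 3)
  C: 100 (length 3)
  D: 01 (length 2)
  B: 00 (length 2)
Average code length: 92/41 = 2.2439 bits/symbol


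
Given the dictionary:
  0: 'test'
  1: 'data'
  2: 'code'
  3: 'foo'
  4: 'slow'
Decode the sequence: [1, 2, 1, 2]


Look up each index in the dictionary:
  1 -> 'data'
  2 -> 'code'
  1 -> 'data'
  2 -> 'code'

Decoded: "data code data code"


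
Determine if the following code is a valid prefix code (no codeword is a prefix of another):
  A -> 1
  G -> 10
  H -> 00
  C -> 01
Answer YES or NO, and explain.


Checking each pair (does one codeword prefix another?):
  A='1' vs G='10': prefix -- VIOLATION

NO -- this is NOT a valid prefix code. A (1) is a prefix of G (10).


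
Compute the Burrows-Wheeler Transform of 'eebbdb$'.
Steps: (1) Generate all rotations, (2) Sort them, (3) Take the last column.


Rotations (sorted):
  0: $eebbdb -> last char: b
  1: b$eebbd -> last char: d
  2: bbdb$ee -> last char: e
  3: bdb$eeb -> last char: b
  4: db$eebb -> last char: b
  5: ebbdb$e -> last char: e
  6: eebbdb$ -> last char: $


BWT = bdebbe$


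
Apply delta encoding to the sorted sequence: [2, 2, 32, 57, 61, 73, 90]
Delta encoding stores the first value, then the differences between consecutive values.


First value: 2
Deltas:
  2 - 2 = 0
  32 - 2 = 30
  57 - 32 = 25
  61 - 57 = 4
  73 - 61 = 12
  90 - 73 = 17


Delta encoded: [2, 0, 30, 25, 4, 12, 17]


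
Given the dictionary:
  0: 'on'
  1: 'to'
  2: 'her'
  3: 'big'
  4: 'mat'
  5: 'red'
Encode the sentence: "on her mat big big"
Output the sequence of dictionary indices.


Look up each word in the dictionary:
  'on' -> 0
  'her' -> 2
  'mat' -> 4
  'big' -> 3
  'big' -> 3

Encoded: [0, 2, 4, 3, 3]


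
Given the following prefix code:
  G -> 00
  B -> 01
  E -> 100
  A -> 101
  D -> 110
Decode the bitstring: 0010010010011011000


Decoding step by step:
Bits 00 -> G
Bits 100 -> E
Bits 100 -> E
Bits 100 -> E
Bits 110 -> D
Bits 110 -> D
Bits 00 -> G


Decoded message: GEEEDDG


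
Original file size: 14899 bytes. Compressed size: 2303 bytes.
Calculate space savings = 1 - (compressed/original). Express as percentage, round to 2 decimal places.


ratio = compressed/original = 2303/14899 = 0.154574
savings = 1 - ratio = 1 - 0.154574 = 0.845426
as a percentage: 0.845426 * 100 = 84.54%

Space savings = 1 - 2303/14899 = 84.54%


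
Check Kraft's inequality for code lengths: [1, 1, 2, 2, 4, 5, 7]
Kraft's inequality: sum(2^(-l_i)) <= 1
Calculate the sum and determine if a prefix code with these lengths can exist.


Sum = 2^(-1) + 2^(-1) + 2^(-2) + 2^(-2) + 2^(-4) + 2^(-5) + 2^(-7)
    = 0.5 + 0.5 + 0.25 + 0.25 + 0.0625 + 0.03125 + 0.0078125
    = 205/128 = 1.6015625
Since 1.6015625 > 1, Kraft's inequality is NOT satisfied.
A prefix code with these lengths CANNOT exist.

Kraft sum = 1.6015625. Not satisfied.


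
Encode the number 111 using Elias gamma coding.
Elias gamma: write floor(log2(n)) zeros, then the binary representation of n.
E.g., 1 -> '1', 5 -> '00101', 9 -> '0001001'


num_bits = floor(log2(111)) + 1 = 7
leading_zeros = num_bits - 1 = 6
binary(111) = 1101111

Elias gamma(111) = '000000' + '1101111' = 0000001101111 (13 bits)


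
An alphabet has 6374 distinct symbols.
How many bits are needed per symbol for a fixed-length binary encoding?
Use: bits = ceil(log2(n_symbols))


log2(6374) = 12.638
Bracket: 2^12 = 4096 < 6374 <= 2^13 = 8192
So ceil(log2(6374)) = 13

bits = ceil(log2(6374)) = ceil(12.638) = 13 bits


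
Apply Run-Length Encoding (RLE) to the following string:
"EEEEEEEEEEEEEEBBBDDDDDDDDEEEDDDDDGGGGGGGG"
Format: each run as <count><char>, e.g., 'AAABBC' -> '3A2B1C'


Scanning runs left to right:
  i=0: run of 'E' x 14 -> '14E'
  i=14: run of 'B' x 3 -> '3B'
  i=17: run of 'D' x 8 -> '8D'
  i=25: run of 'E' x 3 -> '3E'
  i=28: run of 'D' x 5 -> '5D'
  i=33: run of 'G' x 8 -> '8G'

RLE = 14E3B8D3E5D8G


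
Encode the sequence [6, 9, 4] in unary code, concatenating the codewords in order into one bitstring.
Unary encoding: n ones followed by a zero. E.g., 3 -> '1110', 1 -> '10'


Encode each number as n ones followed by a terminating 0:
  6 -> 1111110 (7 bits)
  9 -> 1111111110 (10 bits)
  4 -> 11110 (5 bits)
Total length = 7 + 10 + 5 = 22 bits.

Unary([6, 9, 4]) = 1111110111111111011110 (22 bits)


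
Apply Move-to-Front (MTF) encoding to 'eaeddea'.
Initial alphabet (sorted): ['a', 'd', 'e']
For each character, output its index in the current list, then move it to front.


MTF encoding:
'e': index 2 in ['a', 'd', 'e'] -> ['e', 'a', 'd']
'a': index 1 in ['e', 'a', 'd'] -> ['a', 'e', 'd']
'e': index 1 in ['a', 'e', 'd'] -> ['e', 'a', 'd']
'd': index 2 in ['e', 'a', 'd'] -> ['d', 'e', 'a']
'd': index 0 in ['d', 'e', 'a'] -> ['d', 'e', 'a']
'e': index 1 in ['d', 'e', 'a'] -> ['e', 'd', 'a']
'a': index 2 in ['e', 'd', 'a'] -> ['a', 'e', 'd']


Output: [2, 1, 1, 2, 0, 1, 2]


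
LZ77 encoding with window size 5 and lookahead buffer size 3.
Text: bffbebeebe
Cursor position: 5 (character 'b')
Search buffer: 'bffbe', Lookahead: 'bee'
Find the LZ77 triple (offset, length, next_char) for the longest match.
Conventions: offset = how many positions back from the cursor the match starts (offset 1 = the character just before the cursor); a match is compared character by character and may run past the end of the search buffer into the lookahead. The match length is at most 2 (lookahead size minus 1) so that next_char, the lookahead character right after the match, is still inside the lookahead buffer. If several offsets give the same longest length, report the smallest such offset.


Try each offset into the search buffer:
  offset=1 (pos 4, char 'e'): match length 0
  offset=2 (pos 3, char 'b'): match length 2
  offset=3 (pos 2, char 'f'): match length 0
  offset=4 (pos 1, char 'f'): match length 0
  offset=5 (pos 0, char 'b'): match length 1
Longest match has length 2 at offset 2.
next_char = character at position 5 + 2 = 7 -> 'e'

Best match: offset=2, length=2 (matching 'be' starting at position 3)
LZ77 triple: (2, 2, 'e')


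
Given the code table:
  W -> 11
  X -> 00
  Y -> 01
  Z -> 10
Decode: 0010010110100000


Decoding:
00 -> X
10 -> Z
01 -> Y
01 -> Y
10 -> Z
10 -> Z
00 -> X
00 -> X


Result: XZYYZZXX


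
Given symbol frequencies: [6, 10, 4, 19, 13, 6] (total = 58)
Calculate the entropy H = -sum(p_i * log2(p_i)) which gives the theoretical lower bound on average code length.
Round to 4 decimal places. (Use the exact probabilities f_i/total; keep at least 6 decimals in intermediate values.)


Per-symbol terms -p_i * log2(p_i) with p_i = f_i/58:
  p = 6/58 = 0.103448: log2(p) = -3.273018, -p*log2(p) = 0.338588
  p = 10/58 = 0.172414: log2(p) = -2.536053, -p*log2(p) = 0.437251
  p = 4/58 = 0.068966: log2(p) = -3.857981, -p*log2(p) = 0.266068
  p = 19/58 = 0.327586: log2(p) = -1.610053, -p*log2(p) = 0.527431
  p = 13/58 = 0.224138: log2(p) = -2.157541, -p*log2(p) = 0.483587
  p = 6/58 = 0.103448: log2(p) = -3.273018, -p*log2(p) = 0.338588
H = 0.338588 + 0.437251 + 0.266068 + 0.527431 + 0.483587 + 0.338588 = 2.391513

H = 2.3915 bits/symbol


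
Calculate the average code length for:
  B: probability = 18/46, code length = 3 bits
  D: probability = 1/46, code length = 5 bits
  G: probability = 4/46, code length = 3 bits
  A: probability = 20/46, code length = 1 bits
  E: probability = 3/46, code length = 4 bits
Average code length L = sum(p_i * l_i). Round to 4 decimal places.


Weighted contributions p_i * l_i:
  B: (18/46) * 3 = 54/46
  D: (1/46) * 5 = 5/46
  G: (4/46) * 3 = 12/46
  A: (20/46) * 1 = 20/46
  E: (3/46) * 4 = 12/46
Sum = (54 + 5 + 12 + 20 + 12)/46 = 103/46

L = 103/46 = 2.2391 bits/symbol


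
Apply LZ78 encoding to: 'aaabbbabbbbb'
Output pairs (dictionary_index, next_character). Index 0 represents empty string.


LZ78 encoding steps:
Dictionary: {0: ''}
Step 1: w='' (idx 0), next='a' -> output (0, 'a'), add 'a' as idx 1
Step 2: w='a' (idx 1), next='a' -> output (1, 'a'), add 'aa' as idx 2
Step 3: w='' (idx 0), next='b' -> output (0, 'b'), add 'b' as idx 3
Step 4: w='b' (idx 3), next='b' -> output (3, 'b'), add 'bb' as idx 4
Step 5: w='a' (idx 1), next='b' -> output (1, 'b'), add 'ab' as idx 5
Step 6: w='bb' (idx 4), next='b' -> output (4, 'b'), add 'bbb' as idx 6
Step 7: w='b' (idx 3), end of input -> output (3, '')


Encoded: [(0, 'a'), (1, 'a'), (0, 'b'), (3, 'b'), (1, 'b'), (4, 'b'), (3, '')]


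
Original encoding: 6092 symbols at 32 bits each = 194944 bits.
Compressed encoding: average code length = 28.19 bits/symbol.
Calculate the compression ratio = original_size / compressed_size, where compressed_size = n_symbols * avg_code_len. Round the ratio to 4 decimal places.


original_size = n_symbols * orig_bits = 6092 * 32 = 194944 bits
compressed_size = n_symbols * avg_code_len = 6092 * 28.19 = 171733.48 bits
ratio = original_size / compressed_size = 194944 / 171733.48 = 1.1352

Compression ratio = 1.1352


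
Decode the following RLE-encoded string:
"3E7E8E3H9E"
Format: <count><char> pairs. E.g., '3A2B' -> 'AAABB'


Expanding each <count><char> pair:
  3E -> 'EEE'
  7E -> 'EEEEEEE'
  8E -> 'EEEEEEEE'
  3H -> 'HHH'
  9E -> 'EEEEEEEEE'

Decoded = EEEEEEEEEEEEEEEEEEHHHEEEEEEEEE


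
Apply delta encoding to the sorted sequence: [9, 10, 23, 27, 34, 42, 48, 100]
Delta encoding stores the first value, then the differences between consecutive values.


First value: 9
Deltas:
  10 - 9 = 1
  23 - 10 = 13
  27 - 23 = 4
  34 - 27 = 7
  42 - 34 = 8
  48 - 42 = 6
  100 - 48 = 52


Delta encoded: [9, 1, 13, 4, 7, 8, 6, 52]


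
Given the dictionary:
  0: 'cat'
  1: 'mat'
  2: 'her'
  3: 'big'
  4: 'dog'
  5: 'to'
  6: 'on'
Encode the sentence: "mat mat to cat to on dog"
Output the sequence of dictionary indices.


Look up each word in the dictionary:
  'mat' -> 1
  'mat' -> 1
  'to' -> 5
  'cat' -> 0
  'to' -> 5
  'on' -> 6
  'dog' -> 4

Encoded: [1, 1, 5, 0, 5, 6, 4]


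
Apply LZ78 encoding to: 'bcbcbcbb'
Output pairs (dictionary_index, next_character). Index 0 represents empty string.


LZ78 encoding steps:
Dictionary: {0: ''}
Step 1: w='' (idx 0), next='b' -> output (0, 'b'), add 'b' as idx 1
Step 2: w='' (idx 0), next='c' -> output (0, 'c'), add 'c' as idx 2
Step 3: w='b' (idx 1), next='c' -> output (1, 'c'), add 'bc' as idx 3
Step 4: w='bc' (idx 3), next='b' -> output (3, 'b'), add 'bcb' as idx 4
Step 5: w='b' (idx 1), end of input -> output (1, '')


Encoded: [(0, 'b'), (0, 'c'), (1, 'c'), (3, 'b'), (1, '')]


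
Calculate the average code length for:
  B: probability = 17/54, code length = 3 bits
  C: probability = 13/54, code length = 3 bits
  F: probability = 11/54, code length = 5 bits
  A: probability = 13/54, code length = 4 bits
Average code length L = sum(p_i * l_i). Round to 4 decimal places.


Weighted contributions p_i * l_i:
  B: (17/54) * 3 = 51/54
  C: (13/54) * 3 = 39/54
  F: (11/54) * 5 = 55/54
  A: (13/54) * 4 = 52/54
Sum = (51 + 39 + 55 + 52)/54 = 197/54

L = 197/54 = 3.6481 bits/symbol


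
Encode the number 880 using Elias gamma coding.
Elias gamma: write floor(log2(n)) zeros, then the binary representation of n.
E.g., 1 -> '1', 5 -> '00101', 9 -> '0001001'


num_bits = floor(log2(880)) + 1 = 10
leading_zeros = num_bits - 1 = 9
binary(880) = 1101110000

Elias gamma(880) = '000000000' + '1101110000' = 0000000001101110000 (19 bits)


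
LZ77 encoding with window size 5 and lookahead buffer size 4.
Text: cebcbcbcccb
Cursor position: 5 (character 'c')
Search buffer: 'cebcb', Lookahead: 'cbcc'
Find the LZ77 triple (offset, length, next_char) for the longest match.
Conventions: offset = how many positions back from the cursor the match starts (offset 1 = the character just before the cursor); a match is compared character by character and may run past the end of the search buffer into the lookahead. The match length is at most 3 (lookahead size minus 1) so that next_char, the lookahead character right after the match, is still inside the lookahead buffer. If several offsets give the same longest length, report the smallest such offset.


Try each offset into the search buffer:
  offset=1 (pos 4, char 'b'): match length 0
  offset=2 (pos 3, char 'c'): match length 3
  offset=3 (pos 2, char 'b'): match length 0
  offset=4 (pos 1, char 'e'): match length 0
  offset=5 (pos 0, char 'c'): match length 1
Longest match has length 3 at offset 2.
next_char = character at position 5 + 3 = 8 -> 'c'

Best match: offset=2, length=3 (matching 'cbc' starting at position 3)
LZ77 triple: (2, 3, 'c')


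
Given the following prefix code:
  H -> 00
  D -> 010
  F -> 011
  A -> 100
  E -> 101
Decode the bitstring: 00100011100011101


Decoding step by step:
Bits 00 -> H
Bits 100 -> A
Bits 011 -> F
Bits 100 -> A
Bits 011 -> F
Bits 101 -> E


Decoded message: HAFAFE


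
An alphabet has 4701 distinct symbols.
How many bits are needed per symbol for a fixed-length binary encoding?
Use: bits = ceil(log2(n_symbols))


log2(4701) = 12.1988
Bracket: 2^12 = 4096 < 4701 <= 2^13 = 8192
So ceil(log2(4701)) = 13

bits = ceil(log2(4701)) = ceil(12.1988) = 13 bits


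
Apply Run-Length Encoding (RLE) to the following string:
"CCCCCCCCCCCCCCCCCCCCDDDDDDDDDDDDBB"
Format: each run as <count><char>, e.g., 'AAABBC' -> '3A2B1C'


Scanning runs left to right:
  i=0: run of 'C' x 20 -> '20C'
  i=20: run of 'D' x 12 -> '12D'
  i=32: run of 'B' x 2 -> '2B'

RLE = 20C12D2B


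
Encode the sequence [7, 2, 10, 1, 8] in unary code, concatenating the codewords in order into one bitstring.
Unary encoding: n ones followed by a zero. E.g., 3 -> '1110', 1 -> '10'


Encode each number as n ones followed by a terminating 0:
  7 -> 11111110 (8 bits)
  2 -> 110 (3 bits)
  10 -> 11111111110 (11 bits)
  1 -> 10 (2 bits)
  8 -> 111111110 (9 bits)
Total length = 8 + 3 + 11 + 2 + 9 = 33 bits.

Unary([7, 2, 10, 1, 8]) = 111111101101111111111010111111110 (33 bits)


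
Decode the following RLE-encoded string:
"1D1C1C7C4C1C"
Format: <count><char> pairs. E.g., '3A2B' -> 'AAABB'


Expanding each <count><char> pair:
  1D -> 'D'
  1C -> 'C'
  1C -> 'C'
  7C -> 'CCCCCCC'
  4C -> 'CCCC'
  1C -> 'C'

Decoded = DCCCCCCCCCCCCCC


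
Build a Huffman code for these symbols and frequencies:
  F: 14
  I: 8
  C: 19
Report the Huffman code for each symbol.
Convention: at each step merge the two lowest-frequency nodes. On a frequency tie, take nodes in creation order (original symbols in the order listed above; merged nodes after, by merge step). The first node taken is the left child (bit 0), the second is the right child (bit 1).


Huffman tree construction:
Step 1: Merge I(8) + F(14) = 22
Step 2: Merge C(19) + (I+F)(22) = 41
Read each symbol's code off the tree from the root (left child = 0, right child = 1).

Codes:
  F: 11 (length 2)
  I: 10 (length 2)
  C: 0 (length 1)
Average code length: 63/41 = 1.5366 bits/symbol


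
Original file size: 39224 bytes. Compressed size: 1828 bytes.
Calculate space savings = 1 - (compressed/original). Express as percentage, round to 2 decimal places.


ratio = compressed/original = 1828/39224 = 0.046604
savings = 1 - ratio = 1 - 0.046604 = 0.953396
as a percentage: 0.953396 * 100 = 95.34%

Space savings = 1 - 1828/39224 = 95.34%


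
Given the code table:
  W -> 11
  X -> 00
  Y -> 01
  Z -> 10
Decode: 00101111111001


Decoding:
00 -> X
10 -> Z
11 -> W
11 -> W
11 -> W
10 -> Z
01 -> Y


Result: XZWWWZY


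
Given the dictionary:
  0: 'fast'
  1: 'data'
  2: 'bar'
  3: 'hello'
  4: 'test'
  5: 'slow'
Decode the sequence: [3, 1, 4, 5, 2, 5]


Look up each index in the dictionary:
  3 -> 'hello'
  1 -> 'data'
  4 -> 'test'
  5 -> 'slow'
  2 -> 'bar'
  5 -> 'slow'

Decoded: "hello data test slow bar slow"


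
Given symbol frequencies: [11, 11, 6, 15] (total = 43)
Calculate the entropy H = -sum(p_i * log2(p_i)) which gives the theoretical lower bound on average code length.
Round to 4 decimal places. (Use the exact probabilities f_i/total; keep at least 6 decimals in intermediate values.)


Per-symbol terms -p_i * log2(p_i) with p_i = f_i/43:
  p = 11/43 = 0.255814: log2(p) = -1.966833, -p*log2(p) = 0.503143
  p = 11/43 = 0.255814: log2(p) = -1.966833, -p*log2(p) = 0.503143
  p = 6/43 = 0.139535: log2(p) = -2.841302, -p*log2(p) = 0.396461
  p = 15/43 = 0.348837: log2(p) = -1.519374, -p*log2(p) = 0.530014
H = 0.503143 + 0.503143 + 0.396461 + 0.530014 = 1.932761

H = 1.9328 bits/symbol


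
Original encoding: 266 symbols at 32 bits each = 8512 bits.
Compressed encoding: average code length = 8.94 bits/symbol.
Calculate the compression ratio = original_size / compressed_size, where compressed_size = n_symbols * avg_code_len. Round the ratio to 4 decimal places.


original_size = n_symbols * orig_bits = 266 * 32 = 8512 bits
compressed_size = n_symbols * avg_code_len = 266 * 8.94 = 2378.04 bits
ratio = original_size / compressed_size = 8512 / 2378.04 = 3.5794

Compression ratio = 3.5794


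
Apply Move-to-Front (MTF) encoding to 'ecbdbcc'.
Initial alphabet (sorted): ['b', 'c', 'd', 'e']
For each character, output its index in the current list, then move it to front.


MTF encoding:
'e': index 3 in ['b', 'c', 'd', 'e'] -> ['e', 'b', 'c', 'd']
'c': index 2 in ['e', 'b', 'c', 'd'] -> ['c', 'e', 'b', 'd']
'b': index 2 in ['c', 'e', 'b', 'd'] -> ['b', 'c', 'e', 'd']
'd': index 3 in ['b', 'c', 'e', 'd'] -> ['d', 'b', 'c', 'e']
'b': index 1 in ['d', 'b', 'c', 'e'] -> ['b', 'd', 'c', 'e']
'c': index 2 in ['b', 'd', 'c', 'e'] -> ['c', 'b', 'd', 'e']
'c': index 0 in ['c', 'b', 'd', 'e'] -> ['c', 'b', 'd', 'e']


Output: [3, 2, 2, 3, 1, 2, 0]


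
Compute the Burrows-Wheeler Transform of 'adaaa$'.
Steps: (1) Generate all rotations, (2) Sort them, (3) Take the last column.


Rotations (sorted):
  0: $adaaa -> last char: a
  1: a$adaa -> last char: a
  2: aa$ada -> last char: a
  3: aaa$ad -> last char: d
  4: adaaa$ -> last char: $
  5: daaa$a -> last char: a


BWT = aaad$a


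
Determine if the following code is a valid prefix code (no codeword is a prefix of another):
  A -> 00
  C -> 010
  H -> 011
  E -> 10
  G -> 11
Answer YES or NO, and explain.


Checking each pair (does one codeword prefix another?):
  A='00' vs C='010': no prefix
  A='00' vs H='011': no prefix
  A='00' vs E='10': no prefix
  A='00' vs G='11': no prefix
  C='010' vs A='00': no prefix
  C='010' vs H='011': no prefix
  C='010' vs E='10': no prefix
  C='010' vs G='11': no prefix
  H='011' vs A='00': no prefix
  H='011' vs C='010': no prefix
  H='011' vs E='10': no prefix
  H='011' vs G='11': no prefix
  E='10' vs A='00': no prefix
  E='10' vs C='010': no prefix
  E='10' vs H='011': no prefix
  E='10' vs G='11': no prefix
  G='11' vs A='00': no prefix
  G='11' vs C='010': no prefix
  G='11' vs H='011': no prefix
  G='11' vs E='10': no prefix
No violation found over all pairs.

YES -- this is a valid prefix code. No codeword is a prefix of any other codeword.


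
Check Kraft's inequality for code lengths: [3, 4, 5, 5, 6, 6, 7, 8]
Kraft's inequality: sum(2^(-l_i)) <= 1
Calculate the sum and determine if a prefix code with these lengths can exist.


Sum = 2^(-3) + 2^(-4) + 2^(-5) + 2^(-5) + 2^(-6) + 2^(-6) + 2^(-7) + 2^(-8)
    = 0.125 + 0.0625 + 0.03125 + 0.03125 + 0.015625 + 0.015625 + 0.0078125 + 0.00390625
    = 75/256 = 0.29296875
Since 0.29296875 <= 1, Kraft's inequality IS satisfied.
A prefix code with these lengths CAN exist.

Kraft sum = 0.29296875. Satisfied.


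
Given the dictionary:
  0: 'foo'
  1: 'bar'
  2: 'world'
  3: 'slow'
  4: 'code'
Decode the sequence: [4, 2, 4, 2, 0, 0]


Look up each index in the dictionary:
  4 -> 'code'
  2 -> 'world'
  4 -> 'code'
  2 -> 'world'
  0 -> 'foo'
  0 -> 'foo'

Decoded: "code world code world foo foo"


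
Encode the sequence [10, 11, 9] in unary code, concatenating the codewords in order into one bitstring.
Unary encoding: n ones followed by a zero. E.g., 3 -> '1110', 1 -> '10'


Encode each number as n ones followed by a terminating 0:
  10 -> 11111111110 (11 bits)
  11 -> 111111111110 (12 bits)
  9 -> 1111111110 (10 bits)
Total length = 11 + 12 + 10 = 33 bits.

Unary([10, 11, 9]) = 111111111101111111111101111111110 (33 bits)


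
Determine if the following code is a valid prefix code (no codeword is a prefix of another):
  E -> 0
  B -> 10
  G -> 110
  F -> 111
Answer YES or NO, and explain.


Checking each pair (does one codeword prefix another?):
  E='0' vs B='10': no prefix
  E='0' vs G='110': no prefix
  E='0' vs F='111': no prefix
  B='10' vs E='0': no prefix
  B='10' vs G='110': no prefix
  B='10' vs F='111': no prefix
  G='110' vs E='0': no prefix
  G='110' vs B='10': no prefix
  G='110' vs F='111': no prefix
  F='111' vs E='0': no prefix
  F='111' vs B='10': no prefix
  F='111' vs G='110': no prefix
No violation found over all pairs.

YES -- this is a valid prefix code. No codeword is a prefix of any other codeword.


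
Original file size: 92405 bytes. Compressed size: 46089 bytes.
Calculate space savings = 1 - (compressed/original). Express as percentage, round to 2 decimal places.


ratio = compressed/original = 46089/92405 = 0.498772
savings = 1 - ratio = 1 - 0.498772 = 0.501228
as a percentage: 0.501228 * 100 = 50.12%

Space savings = 1 - 46089/92405 = 50.12%


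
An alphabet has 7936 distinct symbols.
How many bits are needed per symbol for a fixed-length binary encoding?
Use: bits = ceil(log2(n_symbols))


log2(7936) = 12.9542
Bracket: 2^12 = 4096 < 7936 <= 2^13 = 8192
So ceil(log2(7936)) = 13

bits = ceil(log2(7936)) = ceil(12.9542) = 13 bits


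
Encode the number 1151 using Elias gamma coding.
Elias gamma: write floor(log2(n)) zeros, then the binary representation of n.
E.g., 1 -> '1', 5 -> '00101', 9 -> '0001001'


num_bits = floor(log2(1151)) + 1 = 11
leading_zeros = num_bits - 1 = 10
binary(1151) = 10001111111

Elias gamma(1151) = '0000000000' + '10001111111' = 000000000010001111111 (21 bits)


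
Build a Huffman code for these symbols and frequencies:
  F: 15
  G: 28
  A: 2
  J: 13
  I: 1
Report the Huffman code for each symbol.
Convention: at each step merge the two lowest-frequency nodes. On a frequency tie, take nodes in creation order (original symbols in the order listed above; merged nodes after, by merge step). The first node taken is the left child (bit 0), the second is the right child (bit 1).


Huffman tree construction:
Step 1: Merge I(1) + A(2) = 3
Step 2: Merge (I+A)(3) + J(13) = 16
Step 3: Merge F(15) + ((I+A)+J)(16) = 31
Step 4: Merge G(28) + (F+((I+A)+J))(31) = 59
Read each symbol's code off the tree from the root (left child = 0, right child = 1).

Codes:
  F: 10 (length 2)
  G: 0 (length 1)
  A: 1101 (length 4)
  J: 111 (length 3)
  I: 1100 (length 4)
Average code length: 109/59 = 1.8475 bits/symbol


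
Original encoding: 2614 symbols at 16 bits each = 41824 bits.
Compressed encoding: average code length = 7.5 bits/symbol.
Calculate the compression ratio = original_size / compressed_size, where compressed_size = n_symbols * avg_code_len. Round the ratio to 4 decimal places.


original_size = n_symbols * orig_bits = 2614 * 16 = 41824 bits
compressed_size = n_symbols * avg_code_len = 2614 * 7.5 = 19605.0 bits
ratio = original_size / compressed_size = 41824 / 19605.0 = 2.1333

Compression ratio = 2.1333


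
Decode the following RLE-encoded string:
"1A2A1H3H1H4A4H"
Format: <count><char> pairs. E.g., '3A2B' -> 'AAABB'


Expanding each <count><char> pair:
  1A -> 'A'
  2A -> 'AA'
  1H -> 'H'
  3H -> 'HHH'
  1H -> 'H'
  4A -> 'AAAA'
  4H -> 'HHHH'

Decoded = AAAHHHHHAAAAHHHH


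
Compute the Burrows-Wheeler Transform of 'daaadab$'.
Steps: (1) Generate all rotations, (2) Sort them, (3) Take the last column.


Rotations (sorted):
  0: $daaadab -> last char: b
  1: aaadab$d -> last char: d
  2: aadab$da -> last char: a
  3: ab$daaad -> last char: d
  4: adab$daa -> last char: a
  5: b$daaada -> last char: a
  6: daaadab$ -> last char: $
  7: dab$daaa -> last char: a


BWT = bdadaa$a


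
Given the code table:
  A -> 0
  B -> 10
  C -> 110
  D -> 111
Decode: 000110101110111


Decoding:
0 -> A
0 -> A
0 -> A
110 -> C
10 -> B
111 -> D
0 -> A
111 -> D


Result: AAACBDAD


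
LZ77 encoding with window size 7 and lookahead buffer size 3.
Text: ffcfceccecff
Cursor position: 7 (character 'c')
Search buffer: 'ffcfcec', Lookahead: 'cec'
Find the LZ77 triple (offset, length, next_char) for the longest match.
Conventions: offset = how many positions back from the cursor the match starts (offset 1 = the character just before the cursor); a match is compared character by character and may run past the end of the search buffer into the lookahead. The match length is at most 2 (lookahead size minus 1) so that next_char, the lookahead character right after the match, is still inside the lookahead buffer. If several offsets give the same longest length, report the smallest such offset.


Try each offset into the search buffer:
  offset=1 (pos 6, char 'c'): match length 1
  offset=2 (pos 5, char 'e'): match length 0
  offset=3 (pos 4, char 'c'): match length 2
  offset=4 (pos 3, char 'f'): match length 0
  offset=5 (pos 2, char 'c'): match length 1
  offset=6 (pos 1, char 'f'): match length 0
  offset=7 (pos 0, char 'f'): match length 0
Longest match has length 2 at offset 3.
next_char = character at position 7 + 2 = 9 -> 'c'

Best match: offset=3, length=2 (matching 'ce' starting at position 4)
LZ77 triple: (3, 2, 'c')


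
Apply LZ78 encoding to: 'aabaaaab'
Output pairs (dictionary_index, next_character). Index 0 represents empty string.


LZ78 encoding steps:
Dictionary: {0: ''}
Step 1: w='' (idx 0), next='a' -> output (0, 'a'), add 'a' as idx 1
Step 2: w='a' (idx 1), next='b' -> output (1, 'b'), add 'ab' as idx 2
Step 3: w='a' (idx 1), next='a' -> output (1, 'a'), add 'aa' as idx 3
Step 4: w='aa' (idx 3), next='b' -> output (3, 'b'), add 'aab' as idx 4


Encoded: [(0, 'a'), (1, 'b'), (1, 'a'), (3, 'b')]


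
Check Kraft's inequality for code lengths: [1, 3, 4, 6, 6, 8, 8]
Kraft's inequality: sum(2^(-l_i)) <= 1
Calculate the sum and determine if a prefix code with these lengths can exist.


Sum = 2^(-1) + 2^(-3) + 2^(-4) + 2^(-6) + 2^(-6) + 2^(-8) + 2^(-8)
    = 0.5 + 0.125 + 0.0625 + 0.015625 + 0.015625 + 0.00390625 + 0.00390625
    = 186/256 = 0.7265625
Since 0.7265625 <= 1, Kraft's inequality IS satisfied.
A prefix code with these lengths CAN exist.

Kraft sum = 0.7265625. Satisfied.


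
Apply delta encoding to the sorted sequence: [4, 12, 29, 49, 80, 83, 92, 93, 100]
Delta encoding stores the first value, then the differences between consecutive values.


First value: 4
Deltas:
  12 - 4 = 8
  29 - 12 = 17
  49 - 29 = 20
  80 - 49 = 31
  83 - 80 = 3
  92 - 83 = 9
  93 - 92 = 1
  100 - 93 = 7


Delta encoded: [4, 8, 17, 20, 31, 3, 9, 1, 7]


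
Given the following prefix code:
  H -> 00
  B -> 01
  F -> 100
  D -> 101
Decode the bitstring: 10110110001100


Decoding step by step:
Bits 101 -> D
Bits 101 -> D
Bits 100 -> F
Bits 01 -> B
Bits 100 -> F


Decoded message: DDFBF


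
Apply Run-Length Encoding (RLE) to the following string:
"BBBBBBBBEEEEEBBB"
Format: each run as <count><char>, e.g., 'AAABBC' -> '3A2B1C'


Scanning runs left to right:
  i=0: run of 'B' x 8 -> '8B'
  i=8: run of 'E' x 5 -> '5E'
  i=13: run of 'B' x 3 -> '3B'

RLE = 8B5E3B


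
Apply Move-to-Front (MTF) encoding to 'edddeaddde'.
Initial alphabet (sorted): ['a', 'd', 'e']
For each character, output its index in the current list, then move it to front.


MTF encoding:
'e': index 2 in ['a', 'd', 'e'] -> ['e', 'a', 'd']
'd': index 2 in ['e', 'a', 'd'] -> ['d', 'e', 'a']
'd': index 0 in ['d', 'e', 'a'] -> ['d', 'e', 'a']
'd': index 0 in ['d', 'e', 'a'] -> ['d', 'e', 'a']
'e': index 1 in ['d', 'e', 'a'] -> ['e', 'd', 'a']
'a': index 2 in ['e', 'd', 'a'] -> ['a', 'e', 'd']
'd': index 2 in ['a', 'e', 'd'] -> ['d', 'a', 'e']
'd': index 0 in ['d', 'a', 'e'] -> ['d', 'a', 'e']
'd': index 0 in ['d', 'a', 'e'] -> ['d', 'a', 'e']
'e': index 2 in ['d', 'a', 'e'] -> ['e', 'd', 'a']


Output: [2, 2, 0, 0, 1, 2, 2, 0, 0, 2]


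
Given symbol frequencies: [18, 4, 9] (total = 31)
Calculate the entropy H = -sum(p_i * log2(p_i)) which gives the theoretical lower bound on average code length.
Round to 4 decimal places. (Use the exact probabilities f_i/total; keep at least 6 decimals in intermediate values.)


Per-symbol terms -p_i * log2(p_i) with p_i = f_i/31:
  p = 18/31 = 0.580645: log2(p) = -0.784271, -p*log2(p) = 0.455383
  p = 4/31 = 0.129032: log2(p) = -2.954196, -p*log2(p) = 0.381187
  p = 9/31 = 0.290323: log2(p) = -1.784271, -p*log2(p) = 0.518014
H = 0.455383 + 0.381187 + 0.518014 = 1.354584

H = 1.3546 bits/symbol


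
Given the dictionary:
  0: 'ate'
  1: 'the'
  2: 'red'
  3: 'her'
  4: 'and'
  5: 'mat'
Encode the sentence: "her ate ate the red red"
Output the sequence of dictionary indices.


Look up each word in the dictionary:
  'her' -> 3
  'ate' -> 0
  'ate' -> 0
  'the' -> 1
  'red' -> 2
  'red' -> 2

Encoded: [3, 0, 0, 1, 2, 2]
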